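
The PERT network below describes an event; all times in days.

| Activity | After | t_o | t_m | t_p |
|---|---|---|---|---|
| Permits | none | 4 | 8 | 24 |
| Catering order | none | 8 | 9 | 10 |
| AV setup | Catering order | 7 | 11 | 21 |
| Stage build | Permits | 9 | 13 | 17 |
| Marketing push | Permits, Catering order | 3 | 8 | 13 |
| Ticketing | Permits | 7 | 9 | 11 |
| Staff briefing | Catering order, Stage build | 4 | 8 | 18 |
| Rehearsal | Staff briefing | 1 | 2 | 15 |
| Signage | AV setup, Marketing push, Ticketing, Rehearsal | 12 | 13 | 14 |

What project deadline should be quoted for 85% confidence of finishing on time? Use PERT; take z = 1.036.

54.1 days

te_Permits = (4 + 4·8 + 24)/6 = 60/6 = 10; σ²_Permits = ((24−4)/6)² = 11.111
te_Catering order = (8 + 4·9 + 10)/6 = 54/6 = 9; σ²_Catering order = ((10−8)/6)² = 0.111
te_AV setup = (7 + 4·11 + 21)/6 = 72/6 = 12; σ²_AV setup = ((21−7)/6)² = 5.444
te_Stage build = (9 + 4·13 + 17)/6 = 78/6 = 13; σ²_Stage build = ((17−9)/6)² = 1.778
te_Marketing push = (3 + 4·8 + 13)/6 = 48/6 = 8; σ²_Marketing push = ((13−3)/6)² = 2.778
te_Ticketing = (7 + 4·9 + 11)/6 = 54/6 = 9; σ²_Ticketing = ((11−7)/6)² = 0.444
te_Staff briefing = (4 + 4·8 + 18)/6 = 54/6 = 9; σ²_Staff briefing = ((18−4)/6)² = 5.444
te_Rehearsal = (1 + 4·2 + 15)/6 = 24/6 = 4; σ²_Rehearsal = ((15−1)/6)² = 5.444
te_Signage = (12 + 4·13 + 14)/6 = 78/6 = 13; σ²_Signage = ((14−12)/6)² = 0.111

Forward pass:
ES_Permits = 0; EF_Permits = 10
ES_Catering order = 0; EF_Catering order = 9
ES_AV setup = 9; EF_AV setup = 9+12 = 21
ES_Stage build = 10; EF_Stage build = 10+13 = 23
ES_Marketing push = max(EF_Permits=10, EF_Catering order=9) = 10; EF_Marketing push = 10+8 = 18
ES_Ticketing = 10; EF_Ticketing = 10+9 = 19
ES_Staff briefing = max(EF_Catering order=9, EF_Stage build=23) = 23; EF_Staff briefing = 23+9 = 32
ES_Rehearsal = 32; EF_Rehearsal = 32+4 = 36
ES_Signage = max(EF_AV setup=21, EF_Marketing push=18, EF_Ticketing=19, EF_Rehearsal=36) = 36; EF_Signage = 36+13 = 49
Expected project duration μ = 49 days. Critical path: Permits → Stage build → Staff briefing → Rehearsal → Signage.

Variance along critical path = 11.111 + 1.778 + 5.444 + 5.444 + 0.111 = 23.889; σ = 4.888 days.
D = μ + z·σ = 49 + 1.036·4.888 = 54.1 days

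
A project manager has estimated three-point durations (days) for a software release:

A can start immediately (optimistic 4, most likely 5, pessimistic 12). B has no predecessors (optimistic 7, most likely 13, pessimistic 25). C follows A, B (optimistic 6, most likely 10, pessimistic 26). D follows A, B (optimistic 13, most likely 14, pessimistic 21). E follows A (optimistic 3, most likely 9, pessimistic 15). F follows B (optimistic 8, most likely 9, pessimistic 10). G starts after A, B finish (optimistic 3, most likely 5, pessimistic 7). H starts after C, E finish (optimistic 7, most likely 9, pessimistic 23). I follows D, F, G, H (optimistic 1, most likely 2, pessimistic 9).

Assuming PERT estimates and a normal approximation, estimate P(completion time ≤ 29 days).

0.021

te_A = (4 + 4·5 + 12)/6 = 36/6 = 6; σ²_A = ((12−4)/6)² = 1.778
te_B = (7 + 4·13 + 25)/6 = 84/6 = 14; σ²_B = ((25−7)/6)² = 9.000
te_C = (6 + 4·10 + 26)/6 = 72/6 = 12; σ²_C = ((26−6)/6)² = 11.111
te_D = (13 + 4·14 + 21)/6 = 90/6 = 15; σ²_D = ((21−13)/6)² = 1.778
te_E = (3 + 4·9 + 15)/6 = 54/6 = 9; σ²_E = ((15−3)/6)² = 4.000
te_F = (8 + 4·9 + 10)/6 = 54/6 = 9; σ²_F = ((10−8)/6)² = 0.111
te_G = (3 + 4·5 + 7)/6 = 30/6 = 5; σ²_G = ((7−3)/6)² = 0.444
te_H = (7 + 4·9 + 23)/6 = 66/6 = 11; σ²_H = ((23−7)/6)² = 7.111
te_I = (1 + 4·2 + 9)/6 = 18/6 = 3; σ²_I = ((9−1)/6)² = 1.778

Forward pass:
ES_A = 0; EF_A = 6
ES_B = 0; EF_B = 14
ES_C = max(EF_A=6, EF_B=14) = 14; EF_C = 14+12 = 26
ES_D = max(EF_A=6, EF_B=14) = 14; EF_D = 14+15 = 29
ES_E = 6; EF_E = 6+9 = 15
ES_F = 14; EF_F = 14+9 = 23
ES_G = max(EF_A=6, EF_B=14) = 14; EF_G = 14+5 = 19
ES_H = max(EF_C=26, EF_E=15) = 26; EF_H = 26+11 = 37
ES_I = max(EF_D=29, EF_F=23, EF_G=19, EF_H=37) = 37; EF_I = 37+3 = 40
Expected project duration μ = 40 days. Critical path: B → C → H → I.

Variance along critical path = 9.000 + 11.111 + 7.111 + 1.778 = 29.000; σ = √29.000 = 5.385 days.
Z = (29 − 40) / 5.385 = -2.043
P(T ≤ 29) = Φ(-2.043) ≈ 0.021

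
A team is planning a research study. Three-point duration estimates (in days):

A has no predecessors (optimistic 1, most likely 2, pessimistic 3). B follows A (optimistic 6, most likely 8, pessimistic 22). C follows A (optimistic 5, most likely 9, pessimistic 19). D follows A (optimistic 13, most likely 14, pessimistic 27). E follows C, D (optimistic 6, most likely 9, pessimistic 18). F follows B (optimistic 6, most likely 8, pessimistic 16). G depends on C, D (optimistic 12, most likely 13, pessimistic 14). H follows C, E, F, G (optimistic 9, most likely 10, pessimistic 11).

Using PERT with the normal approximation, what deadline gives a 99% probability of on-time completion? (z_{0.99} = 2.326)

46.6 days

te_A = (1 + 4·2 + 3)/6 = 12/6 = 2; σ²_A = ((3−1)/6)² = 0.111
te_B = (6 + 4·8 + 22)/6 = 60/6 = 10; σ²_B = ((22−6)/6)² = 7.111
te_C = (5 + 4·9 + 19)/6 = 60/6 = 10; σ²_C = ((19−5)/6)² = 5.444
te_D = (13 + 4·14 + 27)/6 = 96/6 = 16; σ²_D = ((27−13)/6)² = 5.444
te_E = (6 + 4·9 + 18)/6 = 60/6 = 10; σ²_E = ((18−6)/6)² = 4.000
te_F = (6 + 4·8 + 16)/6 = 54/6 = 9; σ²_F = ((16−6)/6)² = 2.778
te_G = (12 + 4·13 + 14)/6 = 78/6 = 13; σ²_G = ((14−12)/6)² = 0.111
te_H = (9 + 4·10 + 11)/6 = 60/6 = 10; σ²_H = ((11−9)/6)² = 0.111

Forward pass:
ES_A = 0; EF_A = 2
ES_B = 2; EF_B = 2+10 = 12
ES_C = 2; EF_C = 2+10 = 12
ES_D = 2; EF_D = 2+16 = 18
ES_E = max(EF_C=12, EF_D=18) = 18; EF_E = 18+10 = 28
ES_F = 12; EF_F = 12+9 = 21
ES_G = max(EF_C=12, EF_D=18) = 18; EF_G = 18+13 = 31
ES_H = max(EF_C=12, EF_E=28, EF_F=21, EF_G=31) = 31; EF_H = 31+10 = 41
Expected project duration μ = 41 days. Critical path: A → D → G → H.

Variance along critical path = 0.111 + 5.444 + 0.111 + 0.111 = 5.778; σ = 2.404 days.
D = μ + z·σ = 41 + 2.326·2.404 = 46.6 days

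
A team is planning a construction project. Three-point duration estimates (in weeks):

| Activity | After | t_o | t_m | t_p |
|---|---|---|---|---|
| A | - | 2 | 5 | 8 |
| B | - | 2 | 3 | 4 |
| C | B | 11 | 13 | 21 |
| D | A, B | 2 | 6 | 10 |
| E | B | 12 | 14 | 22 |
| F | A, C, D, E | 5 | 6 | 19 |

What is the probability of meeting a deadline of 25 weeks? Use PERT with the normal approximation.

0.365

te_A = (2 + 4·5 + 8)/6 = 30/6 = 5; σ²_A = ((8−2)/6)² = 1.000
te_B = (2 + 4·3 + 4)/6 = 18/6 = 3; σ²_B = ((4−2)/6)² = 0.111
te_C = (11 + 4·13 + 21)/6 = 84/6 = 14; σ²_C = ((21−11)/6)² = 2.778
te_D = (2 + 4·6 + 10)/6 = 36/6 = 6; σ²_D = ((10−2)/6)² = 1.778
te_E = (12 + 4·14 + 22)/6 = 90/6 = 15; σ²_E = ((22−12)/6)² = 2.778
te_F = (5 + 4·6 + 19)/6 = 48/6 = 8; σ²_F = ((19−5)/6)² = 5.444

Forward pass:
ES_A = 0; EF_A = 5
ES_B = 0; EF_B = 3
ES_C = 3; EF_C = 3+14 = 17
ES_D = max(EF_A=5, EF_B=3) = 5; EF_D = 5+6 = 11
ES_E = 3; EF_E = 3+15 = 18
ES_F = max(EF_A=5, EF_C=17, EF_D=11, EF_E=18) = 18; EF_F = 18+8 = 26
Expected project duration μ = 26 weeks. Critical path: B → E → F.

Variance along critical path = 0.111 + 2.778 + 5.444 = 8.333; σ = √8.333 = 2.887 weeks.
Z = (25 − 26) / 2.887 = -0.346
P(T ≤ 25) = Φ(-0.346) ≈ 0.365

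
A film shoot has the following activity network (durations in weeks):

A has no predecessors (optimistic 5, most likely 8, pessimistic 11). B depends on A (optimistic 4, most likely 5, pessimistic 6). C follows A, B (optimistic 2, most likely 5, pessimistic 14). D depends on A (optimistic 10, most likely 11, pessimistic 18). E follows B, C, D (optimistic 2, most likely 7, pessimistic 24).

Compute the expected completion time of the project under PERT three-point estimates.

29 weeks

te_A = (5 + 4·8 + 11)/6 = 48/6 = 8
te_B = (4 + 4·5 + 6)/6 = 30/6 = 5
te_C = (2 + 4·5 + 14)/6 = 36/6 = 6
te_D = (10 + 4·11 + 18)/6 = 72/6 = 12
te_E = (2 + 4·7 + 24)/6 = 54/6 = 9

Forward pass:
ES_A = 0; EF_A = 8
ES_B = 8; EF_B = 8+5 = 13
ES_C = max(EF_A=8, EF_B=13) = 13; EF_C = 13+6 = 19
ES_D = 8; EF_D = 8+12 = 20
ES_E = max(EF_B=13, EF_C=19, EF_D=20) = 20; EF_E = 20+9 = 29
Expected project duration μ = 29 weeks. Critical path: A → D → E.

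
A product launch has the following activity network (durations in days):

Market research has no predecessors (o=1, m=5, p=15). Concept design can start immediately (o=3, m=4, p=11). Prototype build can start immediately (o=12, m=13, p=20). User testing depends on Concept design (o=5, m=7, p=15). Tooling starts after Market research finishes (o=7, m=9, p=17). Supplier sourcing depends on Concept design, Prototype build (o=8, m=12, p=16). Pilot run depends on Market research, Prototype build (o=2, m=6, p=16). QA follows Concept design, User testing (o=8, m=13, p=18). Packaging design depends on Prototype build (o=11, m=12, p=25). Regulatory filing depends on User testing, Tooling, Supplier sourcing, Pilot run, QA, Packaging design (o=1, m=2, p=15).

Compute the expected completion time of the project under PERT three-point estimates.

32 days

te_Market research = (1 + 4·5 + 15)/6 = 36/6 = 6
te_Concept design = (3 + 4·4 + 11)/6 = 30/6 = 5
te_Prototype build = (12 + 4·13 + 20)/6 = 84/6 = 14
te_User testing = (5 + 4·7 + 15)/6 = 48/6 = 8
te_Tooling = (7 + 4·9 + 17)/6 = 60/6 = 10
te_Supplier sourcing = (8 + 4·12 + 16)/6 = 72/6 = 12
te_Pilot run = (2 + 4·6 + 16)/6 = 42/6 = 7
te_QA = (8 + 4·13 + 18)/6 = 78/6 = 13
te_Packaging design = (11 + 4·12 + 25)/6 = 84/6 = 14
te_Regulatory filing = (1 + 4·2 + 15)/6 = 24/6 = 4

Forward pass:
ES_Market research = 0; EF_Market research = 6
ES_Concept design = 0; EF_Concept design = 5
ES_Prototype build = 0; EF_Prototype build = 14
ES_User testing = 5; EF_User testing = 5+8 = 13
ES_Tooling = 6; EF_Tooling = 6+10 = 16
ES_Supplier sourcing = max(EF_Concept design=5, EF_Prototype build=14) = 14; EF_Supplier sourcing = 14+12 = 26
ES_Pilot run = max(EF_Market research=6, EF_Prototype build=14) = 14; EF_Pilot run = 14+7 = 21
ES_QA = max(EF_Concept design=5, EF_User testing=13) = 13; EF_QA = 13+13 = 26
ES_Packaging design = 14; EF_Packaging design = 14+14 = 28
ES_Regulatory filing = max(EF_User testing=13, EF_Tooling=16, EF_Supplier sourcing=26, EF_Pilot run=21, EF_QA=26, EF_Packaging design=28) = 28; EF_Regulatory filing = 28+4 = 32
Expected project duration μ = 32 days. Critical path: Prototype build → Packaging design → Regulatory filing.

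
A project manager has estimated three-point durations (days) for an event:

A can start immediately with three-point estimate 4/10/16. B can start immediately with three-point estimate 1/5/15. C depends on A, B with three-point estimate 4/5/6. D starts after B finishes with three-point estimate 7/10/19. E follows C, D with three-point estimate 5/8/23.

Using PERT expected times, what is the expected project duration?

te_A = (4 + 4·10 + 16)/6 = 60/6 = 10
te_B = (1 + 4·5 + 15)/6 = 36/6 = 6
te_C = (4 + 4·5 + 6)/6 = 30/6 = 5
te_D = (7 + 4·10 + 19)/6 = 66/6 = 11
te_E = (5 + 4·8 + 23)/6 = 60/6 = 10

Forward pass:
ES_A = 0; EF_A = 10
ES_B = 0; EF_B = 6
ES_C = max(EF_A=10, EF_B=6) = 10; EF_C = 10+5 = 15
ES_D = 6; EF_D = 6+11 = 17
ES_E = max(EF_C=15, EF_D=17) = 17; EF_E = 17+10 = 27
Expected project duration μ = 27 days. Critical path: B → D → E.

27 days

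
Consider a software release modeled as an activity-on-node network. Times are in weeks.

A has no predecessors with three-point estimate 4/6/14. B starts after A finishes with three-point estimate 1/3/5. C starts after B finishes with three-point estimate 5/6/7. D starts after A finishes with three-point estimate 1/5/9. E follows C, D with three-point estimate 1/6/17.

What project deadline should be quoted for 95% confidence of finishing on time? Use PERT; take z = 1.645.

28.3 weeks

te_A = (4 + 4·6 + 14)/6 = 42/6 = 7; σ²_A = ((14−4)/6)² = 2.778
te_B = (1 + 4·3 + 5)/6 = 18/6 = 3; σ²_B = ((5−1)/6)² = 0.444
te_C = (5 + 4·6 + 7)/6 = 36/6 = 6; σ²_C = ((7−5)/6)² = 0.111
te_D = (1 + 4·5 + 9)/6 = 30/6 = 5; σ²_D = ((9−1)/6)² = 1.778
te_E = (1 + 4·6 + 17)/6 = 42/6 = 7; σ²_E = ((17−1)/6)² = 7.111

Forward pass:
ES_A = 0; EF_A = 7
ES_B = 7; EF_B = 7+3 = 10
ES_C = 10; EF_C = 10+6 = 16
ES_D = 7; EF_D = 7+5 = 12
ES_E = max(EF_C=16, EF_D=12) = 16; EF_E = 16+7 = 23
Expected project duration μ = 23 weeks. Critical path: A → B → C → E.

Variance along critical path = 2.778 + 0.444 + 0.111 + 7.111 = 10.444; σ = 3.232 weeks.
D = μ + z·σ = 23 + 1.645·3.232 = 28.3 weeks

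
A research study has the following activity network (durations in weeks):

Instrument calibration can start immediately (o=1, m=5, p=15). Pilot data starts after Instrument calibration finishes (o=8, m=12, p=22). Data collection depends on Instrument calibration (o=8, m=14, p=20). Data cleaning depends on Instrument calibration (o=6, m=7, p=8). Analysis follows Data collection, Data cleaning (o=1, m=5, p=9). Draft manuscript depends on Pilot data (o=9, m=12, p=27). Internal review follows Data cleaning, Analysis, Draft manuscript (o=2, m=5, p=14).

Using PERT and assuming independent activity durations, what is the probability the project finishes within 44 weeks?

0.847

te_Instrument calibration = (1 + 4·5 + 15)/6 = 36/6 = 6; σ²_Instrument calibration = ((15−1)/6)² = 5.444
te_Pilot data = (8 + 4·12 + 22)/6 = 78/6 = 13; σ²_Pilot data = ((22−8)/6)² = 5.444
te_Data collection = (8 + 4·14 + 20)/6 = 84/6 = 14; σ²_Data collection = ((20−8)/6)² = 4.000
te_Data cleaning = (6 + 4·7 + 8)/6 = 42/6 = 7; σ²_Data cleaning = ((8−6)/6)² = 0.111
te_Analysis = (1 + 4·5 + 9)/6 = 30/6 = 5; σ²_Analysis = ((9−1)/6)² = 1.778
te_Draft manuscript = (9 + 4·12 + 27)/6 = 84/6 = 14; σ²_Draft manuscript = ((27−9)/6)² = 9.000
te_Internal review = (2 + 4·5 + 14)/6 = 36/6 = 6; σ²_Internal review = ((14−2)/6)² = 4.000

Forward pass:
ES_Instrument calibration = 0; EF_Instrument calibration = 6
ES_Pilot data = 6; EF_Pilot data = 6+13 = 19
ES_Data collection = 6; EF_Data collection = 6+14 = 20
ES_Data cleaning = 6; EF_Data cleaning = 6+7 = 13
ES_Analysis = max(EF_Data collection=20, EF_Data cleaning=13) = 20; EF_Analysis = 20+5 = 25
ES_Draft manuscript = 19; EF_Draft manuscript = 19+14 = 33
ES_Internal review = max(EF_Data cleaning=13, EF_Analysis=25, EF_Draft manuscript=33) = 33; EF_Internal review = 33+6 = 39
Expected project duration μ = 39 weeks. Critical path: Instrument calibration → Pilot data → Draft manuscript → Internal review.

Variance along critical path = 5.444 + 5.444 + 9.000 + 4.000 = 23.889; σ = √23.889 = 4.888 weeks.
Z = (44 − 39) / 4.888 = 1.023
P(T ≤ 44) = Φ(1.023) ≈ 0.847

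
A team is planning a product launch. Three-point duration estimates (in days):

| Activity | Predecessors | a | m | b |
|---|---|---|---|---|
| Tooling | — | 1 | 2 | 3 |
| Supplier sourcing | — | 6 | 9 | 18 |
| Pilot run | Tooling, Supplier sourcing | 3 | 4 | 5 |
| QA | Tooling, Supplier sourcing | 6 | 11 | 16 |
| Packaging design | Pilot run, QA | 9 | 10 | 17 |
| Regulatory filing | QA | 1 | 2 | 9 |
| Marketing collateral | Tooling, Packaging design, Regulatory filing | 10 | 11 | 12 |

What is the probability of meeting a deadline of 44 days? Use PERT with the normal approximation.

0.633

te_Tooling = (1 + 4·2 + 3)/6 = 12/6 = 2; σ²_Tooling = ((3−1)/6)² = 0.111
te_Supplier sourcing = (6 + 4·9 + 18)/6 = 60/6 = 10; σ²_Supplier sourcing = ((18−6)/6)² = 4.000
te_Pilot run = (3 + 4·4 + 5)/6 = 24/6 = 4; σ²_Pilot run = ((5−3)/6)² = 0.111
te_QA = (6 + 4·11 + 16)/6 = 66/6 = 11; σ²_QA = ((16−6)/6)² = 2.778
te_Packaging design = (9 + 4·10 + 17)/6 = 66/6 = 11; σ²_Packaging design = ((17−9)/6)² = 1.778
te_Regulatory filing = (1 + 4·2 + 9)/6 = 18/6 = 3; σ²_Regulatory filing = ((9−1)/6)² = 1.778
te_Marketing collateral = (10 + 4·11 + 12)/6 = 66/6 = 11; σ²_Marketing collateral = ((12−10)/6)² = 0.111

Forward pass:
ES_Tooling = 0; EF_Tooling = 2
ES_Supplier sourcing = 0; EF_Supplier sourcing = 10
ES_Pilot run = max(EF_Tooling=2, EF_Supplier sourcing=10) = 10; EF_Pilot run = 10+4 = 14
ES_QA = max(EF_Tooling=2, EF_Supplier sourcing=10) = 10; EF_QA = 10+11 = 21
ES_Packaging design = max(EF_Pilot run=14, EF_QA=21) = 21; EF_Packaging design = 21+11 = 32
ES_Regulatory filing = 21; EF_Regulatory filing = 21+3 = 24
ES_Marketing collateral = max(EF_Tooling=2, EF_Packaging design=32, EF_Regulatory filing=24) = 32; EF_Marketing collateral = 32+11 = 43
Expected project duration μ = 43 days. Critical path: Supplier sourcing → QA → Packaging design → Marketing collateral.

Variance along critical path = 4.000 + 2.778 + 1.778 + 0.111 = 8.667; σ = √8.667 = 2.944 days.
Z = (44 − 43) / 2.944 = 0.340
P(T ≤ 44) = Φ(0.340) ≈ 0.633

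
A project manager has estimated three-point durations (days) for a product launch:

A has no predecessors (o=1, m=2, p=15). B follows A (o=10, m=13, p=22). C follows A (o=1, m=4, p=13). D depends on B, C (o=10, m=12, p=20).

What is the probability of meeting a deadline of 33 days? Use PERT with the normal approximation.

0.716

te_A = (1 + 4·2 + 15)/6 = 24/6 = 4; σ²_A = ((15−1)/6)² = 5.444
te_B = (10 + 4·13 + 22)/6 = 84/6 = 14; σ²_B = ((22−10)/6)² = 4.000
te_C = (1 + 4·4 + 13)/6 = 30/6 = 5; σ²_C = ((13−1)/6)² = 4.000
te_D = (10 + 4·12 + 20)/6 = 78/6 = 13; σ²_D = ((20−10)/6)² = 2.778

Forward pass:
ES_A = 0; EF_A = 4
ES_B = 4; EF_B = 4+14 = 18
ES_C = 4; EF_C = 4+5 = 9
ES_D = max(EF_B=18, EF_C=9) = 18; EF_D = 18+13 = 31
Expected project duration μ = 31 days. Critical path: A → B → D.

Variance along critical path = 5.444 + 4.000 + 2.778 = 12.222; σ = √12.222 = 3.496 days.
Z = (33 − 31) / 3.496 = 0.572
P(T ≤ 33) = Φ(0.572) ≈ 0.716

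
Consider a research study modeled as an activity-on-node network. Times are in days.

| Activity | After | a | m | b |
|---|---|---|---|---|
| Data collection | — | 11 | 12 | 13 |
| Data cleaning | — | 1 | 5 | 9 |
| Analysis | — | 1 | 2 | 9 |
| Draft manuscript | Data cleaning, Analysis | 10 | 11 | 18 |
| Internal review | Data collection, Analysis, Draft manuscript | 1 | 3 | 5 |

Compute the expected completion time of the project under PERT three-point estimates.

te_Data collection = (11 + 4·12 + 13)/6 = 72/6 = 12
te_Data cleaning = (1 + 4·5 + 9)/6 = 30/6 = 5
te_Analysis = (1 + 4·2 + 9)/6 = 18/6 = 3
te_Draft manuscript = (10 + 4·11 + 18)/6 = 72/6 = 12
te_Internal review = (1 + 4·3 + 5)/6 = 18/6 = 3

Forward pass:
ES_Data collection = 0; EF_Data collection = 12
ES_Data cleaning = 0; EF_Data cleaning = 5
ES_Analysis = 0; EF_Analysis = 3
ES_Draft manuscript = max(EF_Data cleaning=5, EF_Analysis=3) = 5; EF_Draft manuscript = 5+12 = 17
ES_Internal review = max(EF_Data collection=12, EF_Analysis=3, EF_Draft manuscript=17) = 17; EF_Internal review = 17+3 = 20
Expected project duration μ = 20 days. Critical path: Data cleaning → Draft manuscript → Internal review.

20 days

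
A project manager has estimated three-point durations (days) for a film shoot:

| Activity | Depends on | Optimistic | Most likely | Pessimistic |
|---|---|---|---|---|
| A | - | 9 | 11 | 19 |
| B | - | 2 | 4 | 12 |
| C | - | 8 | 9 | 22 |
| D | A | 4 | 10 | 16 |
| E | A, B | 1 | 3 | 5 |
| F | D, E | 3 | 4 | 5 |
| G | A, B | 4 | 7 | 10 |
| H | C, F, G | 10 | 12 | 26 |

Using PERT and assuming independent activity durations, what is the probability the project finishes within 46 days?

0.946

te_A = (9 + 4·11 + 19)/6 = 72/6 = 12; σ²_A = ((19−9)/6)² = 2.778
te_B = (2 + 4·4 + 12)/6 = 30/6 = 5; σ²_B = ((12−2)/6)² = 2.778
te_C = (8 + 4·9 + 22)/6 = 66/6 = 11; σ²_C = ((22−8)/6)² = 5.444
te_D = (4 + 4·10 + 16)/6 = 60/6 = 10; σ²_D = ((16−4)/6)² = 4.000
te_E = (1 + 4·3 + 5)/6 = 18/6 = 3; σ²_E = ((5−1)/6)² = 0.444
te_F = (3 + 4·4 + 5)/6 = 24/6 = 4; σ²_F = ((5−3)/6)² = 0.111
te_G = (4 + 4·7 + 10)/6 = 42/6 = 7; σ²_G = ((10−4)/6)² = 1.000
te_H = (10 + 4·12 + 26)/6 = 84/6 = 14; σ²_H = ((26−10)/6)² = 7.111

Forward pass:
ES_A = 0; EF_A = 12
ES_B = 0; EF_B = 5
ES_C = 0; EF_C = 11
ES_D = 12; EF_D = 12+10 = 22
ES_E = max(EF_A=12, EF_B=5) = 12; EF_E = 12+3 = 15
ES_F = max(EF_D=22, EF_E=15) = 22; EF_F = 22+4 = 26
ES_G = max(EF_A=12, EF_B=5) = 12; EF_G = 12+7 = 19
ES_H = max(EF_C=11, EF_F=26, EF_G=19) = 26; EF_H = 26+14 = 40
Expected project duration μ = 40 days. Critical path: A → D → F → H.

Variance along critical path = 2.778 + 4.000 + 0.111 + 7.111 = 14.000; σ = √14.000 = 3.742 days.
Z = (46 − 40) / 3.742 = 1.604
P(T ≤ 46) = Φ(1.604) ≈ 0.946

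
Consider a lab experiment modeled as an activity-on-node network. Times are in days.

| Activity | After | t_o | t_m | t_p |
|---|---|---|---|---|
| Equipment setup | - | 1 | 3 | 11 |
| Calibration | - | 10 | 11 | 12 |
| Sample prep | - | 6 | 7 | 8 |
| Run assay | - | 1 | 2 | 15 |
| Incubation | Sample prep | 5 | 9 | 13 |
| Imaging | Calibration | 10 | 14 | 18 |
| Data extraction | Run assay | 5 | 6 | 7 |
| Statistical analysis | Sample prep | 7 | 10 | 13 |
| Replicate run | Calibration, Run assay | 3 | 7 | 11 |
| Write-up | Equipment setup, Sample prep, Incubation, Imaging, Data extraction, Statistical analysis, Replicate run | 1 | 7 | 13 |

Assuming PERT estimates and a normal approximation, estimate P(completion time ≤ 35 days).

0.892

te_Equipment setup = (1 + 4·3 + 11)/6 = 24/6 = 4; σ²_Equipment setup = ((11−1)/6)² = 2.778
te_Calibration = (10 + 4·11 + 12)/6 = 66/6 = 11; σ²_Calibration = ((12−10)/6)² = 0.111
te_Sample prep = (6 + 4·7 + 8)/6 = 42/6 = 7; σ²_Sample prep = ((8−6)/6)² = 0.111
te_Run assay = (1 + 4·2 + 15)/6 = 24/6 = 4; σ²_Run assay = ((15−1)/6)² = 5.444
te_Incubation = (5 + 4·9 + 13)/6 = 54/6 = 9; σ²_Incubation = ((13−5)/6)² = 1.778
te_Imaging = (10 + 4·14 + 18)/6 = 84/6 = 14; σ²_Imaging = ((18−10)/6)² = 1.778
te_Data extraction = (5 + 4·6 + 7)/6 = 36/6 = 6; σ²_Data extraction = ((7−5)/6)² = 0.111
te_Statistical analysis = (7 + 4·10 + 13)/6 = 60/6 = 10; σ²_Statistical analysis = ((13−7)/6)² = 1.000
te_Replicate run = (3 + 4·7 + 11)/6 = 42/6 = 7; σ²_Replicate run = ((11−3)/6)² = 1.778
te_Write-up = (1 + 4·7 + 13)/6 = 42/6 = 7; σ²_Write-up = ((13−1)/6)² = 4.000

Forward pass:
ES_Equipment setup = 0; EF_Equipment setup = 4
ES_Calibration = 0; EF_Calibration = 11
ES_Sample prep = 0; EF_Sample prep = 7
ES_Run assay = 0; EF_Run assay = 4
ES_Incubation = 7; EF_Incubation = 7+9 = 16
ES_Imaging = 11; EF_Imaging = 11+14 = 25
ES_Data extraction = 4; EF_Data extraction = 4+6 = 10
ES_Statistical analysis = 7; EF_Statistical analysis = 7+10 = 17
ES_Replicate run = max(EF_Calibration=11, EF_Run assay=4) = 11; EF_Replicate run = 11+7 = 18
ES_Write-up = max(EF_Equipment setup=4, EF_Sample prep=7, EF_Incubation=16, EF_Imaging=25, EF_Data extraction=10, EF_Statistical analysis=17, EF_Replicate run=18) = 25; EF_Write-up = 25+7 = 32
Expected project duration μ = 32 days. Critical path: Calibration → Imaging → Write-up.

Variance along critical path = 0.111 + 1.778 + 4.000 = 5.889; σ = √5.889 = 2.427 days.
Z = (35 − 32) / 2.427 = 1.236
P(T ≤ 35) = Φ(1.236) ≈ 0.892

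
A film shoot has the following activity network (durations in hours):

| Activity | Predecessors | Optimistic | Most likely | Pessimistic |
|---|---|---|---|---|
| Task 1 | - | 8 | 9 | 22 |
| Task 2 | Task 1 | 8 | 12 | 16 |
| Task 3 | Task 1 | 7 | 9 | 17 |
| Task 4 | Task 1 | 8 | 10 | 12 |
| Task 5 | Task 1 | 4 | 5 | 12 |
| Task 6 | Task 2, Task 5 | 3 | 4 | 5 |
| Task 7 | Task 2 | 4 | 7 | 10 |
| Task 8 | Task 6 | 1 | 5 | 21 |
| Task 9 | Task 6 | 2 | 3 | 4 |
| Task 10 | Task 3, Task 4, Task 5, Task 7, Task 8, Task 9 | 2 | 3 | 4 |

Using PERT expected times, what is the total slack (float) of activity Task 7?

te_Task 1 = (8 + 4·9 + 22)/6 = 66/6 = 11
te_Task 2 = (8 + 4·12 + 16)/6 = 72/6 = 12
te_Task 3 = (7 + 4·9 + 17)/6 = 60/6 = 10
te_Task 4 = (8 + 4·10 + 12)/6 = 60/6 = 10
te_Task 5 = (4 + 4·5 + 12)/6 = 36/6 = 6
te_Task 6 = (3 + 4·4 + 5)/6 = 24/6 = 4
te_Task 7 = (4 + 4·7 + 10)/6 = 42/6 = 7
te_Task 8 = (1 + 4·5 + 21)/6 = 42/6 = 7
te_Task 9 = (2 + 4·3 + 4)/6 = 18/6 = 3
te_Task 10 = (2 + 4·3 + 4)/6 = 18/6 = 3

Forward pass:
ES_Task 1 = 0; EF_Task 1 = 11
ES_Task 2 = 11; EF_Task 2 = 11+12 = 23
ES_Task 3 = 11; EF_Task 3 = 11+10 = 21
ES_Task 4 = 11; EF_Task 4 = 11+10 = 21
ES_Task 5 = 11; EF_Task 5 = 11+6 = 17
ES_Task 6 = max(EF_Task 2=23, EF_Task 5=17) = 23; EF_Task 6 = 23+4 = 27
ES_Task 7 = 23; EF_Task 7 = 23+7 = 30
ES_Task 8 = 27; EF_Task 8 = 27+7 = 34
ES_Task 9 = 27; EF_Task 9 = 27+3 = 30
ES_Task 10 = max(EF_Task 3=21, EF_Task 4=21, EF_Task 5=17, EF_Task 7=30, EF_Task 8=34, EF_Task 9=30) = 34; EF_Task 10 = 34+3 = 37
Expected project duration μ = 37 hours. Critical path: Task 1 → Task 2 → Task 6 → Task 8 → Task 10.

Backward pass:
LF_Task 10 = 37; LS_Task 10 = 37−3 = 34
LF_Task 9 = LS_Task 10 = 34; LS_Task 9 = 34−3 = 31
LF_Task 8 = LS_Task 10 = 34; LS_Task 8 = 34−7 = 27
LF_Task 7 = LS_Task 10 = 34; LS_Task 7 = 34−7 = 27
LF_Task 6 = min(LS_Task 8=27, LS_Task 9=31) = 27; LS_Task 6 = 27−4 = 23
LF_Task 5 = min(LS_Task 6=23, LS_Task 10=34) = 23; LS_Task 5 = 23−6 = 17
LF_Task 4 = LS_Task 10 = 34; LS_Task 4 = 34−10 = 24
LF_Task 3 = LS_Task 10 = 34; LS_Task 3 = 34−10 = 24
LF_Task 2 = min(LS_Task 6=23, LS_Task 7=27) = 23; LS_Task 2 = 23−12 = 11
LF_Task 1 = min(LS_Task 2=11, LS_Task 3=24, LS_Task 4=24, LS_Task 5=17) = 11; LS_Task 1 = 11−11 = 0
Slack_Task 7 = LS_Task 7 − ES_Task 7 = 27 − 23 = 4

4 hours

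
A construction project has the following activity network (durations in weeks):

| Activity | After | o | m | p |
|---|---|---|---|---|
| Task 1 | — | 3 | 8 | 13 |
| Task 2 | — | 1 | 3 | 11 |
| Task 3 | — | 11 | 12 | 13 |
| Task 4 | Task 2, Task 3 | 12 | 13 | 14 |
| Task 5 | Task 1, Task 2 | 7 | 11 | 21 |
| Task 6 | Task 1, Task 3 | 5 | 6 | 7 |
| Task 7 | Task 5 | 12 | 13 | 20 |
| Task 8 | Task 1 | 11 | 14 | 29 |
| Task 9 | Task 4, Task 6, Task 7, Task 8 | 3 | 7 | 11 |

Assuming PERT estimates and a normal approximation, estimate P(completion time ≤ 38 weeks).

0.191

te_Task 1 = (3 + 4·8 + 13)/6 = 48/6 = 8; σ²_Task 1 = ((13−3)/6)² = 2.778
te_Task 2 = (1 + 4·3 + 11)/6 = 24/6 = 4; σ²_Task 2 = ((11−1)/6)² = 2.778
te_Task 3 = (11 + 4·12 + 13)/6 = 72/6 = 12; σ²_Task 3 = ((13−11)/6)² = 0.111
te_Task 4 = (12 + 4·13 + 14)/6 = 78/6 = 13; σ²_Task 4 = ((14−12)/6)² = 0.111
te_Task 5 = (7 + 4·11 + 21)/6 = 72/6 = 12; σ²_Task 5 = ((21−7)/6)² = 5.444
te_Task 6 = (5 + 4·6 + 7)/6 = 36/6 = 6; σ²_Task 6 = ((7−5)/6)² = 0.111
te_Task 7 = (12 + 4·13 + 20)/6 = 84/6 = 14; σ²_Task 7 = ((20−12)/6)² = 1.778
te_Task 8 = (11 + 4·14 + 29)/6 = 96/6 = 16; σ²_Task 8 = ((29−11)/6)² = 9.000
te_Task 9 = (3 + 4·7 + 11)/6 = 42/6 = 7; σ²_Task 9 = ((11−3)/6)² = 1.778

Forward pass:
ES_Task 1 = 0; EF_Task 1 = 8
ES_Task 2 = 0; EF_Task 2 = 4
ES_Task 3 = 0; EF_Task 3 = 12
ES_Task 4 = max(EF_Task 2=4, EF_Task 3=12) = 12; EF_Task 4 = 12+13 = 25
ES_Task 5 = max(EF_Task 1=8, EF_Task 2=4) = 8; EF_Task 5 = 8+12 = 20
ES_Task 6 = max(EF_Task 1=8, EF_Task 3=12) = 12; EF_Task 6 = 12+6 = 18
ES_Task 7 = 20; EF_Task 7 = 20+14 = 34
ES_Task 8 = 8; EF_Task 8 = 8+16 = 24
ES_Task 9 = max(EF_Task 4=25, EF_Task 6=18, EF_Task 7=34, EF_Task 8=24) = 34; EF_Task 9 = 34+7 = 41
Expected project duration μ = 41 weeks. Critical path: Task 1 → Task 5 → Task 7 → Task 9.

Variance along critical path = 2.778 + 5.444 + 1.778 + 1.778 = 11.778; σ = √11.778 = 3.432 weeks.
Z = (38 − 41) / 3.432 = -0.874
P(T ≤ 38) = Φ(-0.874) ≈ 0.191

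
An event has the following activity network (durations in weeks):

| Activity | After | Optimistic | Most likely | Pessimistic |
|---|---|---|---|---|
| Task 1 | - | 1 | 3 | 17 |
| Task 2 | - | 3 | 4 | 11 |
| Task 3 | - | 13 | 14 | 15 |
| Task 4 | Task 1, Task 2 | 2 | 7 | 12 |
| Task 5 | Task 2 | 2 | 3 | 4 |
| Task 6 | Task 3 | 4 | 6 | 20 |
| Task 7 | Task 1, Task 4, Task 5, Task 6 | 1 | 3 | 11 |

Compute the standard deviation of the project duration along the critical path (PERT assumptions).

3.16 weeks

te_Task 1 = (1 + 4·3 + 17)/6 = 30/6 = 5; σ²_Task 1 = ((17−1)/6)² = 7.111
te_Task 2 = (3 + 4·4 + 11)/6 = 30/6 = 5; σ²_Task 2 = ((11−3)/6)² = 1.778
te_Task 3 = (13 + 4·14 + 15)/6 = 84/6 = 14; σ²_Task 3 = ((15−13)/6)² = 0.111
te_Task 4 = (2 + 4·7 + 12)/6 = 42/6 = 7; σ²_Task 4 = ((12−2)/6)² = 2.778
te_Task 5 = (2 + 4·3 + 4)/6 = 18/6 = 3; σ²_Task 5 = ((4−2)/6)² = 0.111
te_Task 6 = (4 + 4·6 + 20)/6 = 48/6 = 8; σ²_Task 6 = ((20−4)/6)² = 7.111
te_Task 7 = (1 + 4·3 + 11)/6 = 24/6 = 4; σ²_Task 7 = ((11−1)/6)² = 2.778

Forward pass:
ES_Task 1 = 0; EF_Task 1 = 5
ES_Task 2 = 0; EF_Task 2 = 5
ES_Task 3 = 0; EF_Task 3 = 14
ES_Task 4 = max(EF_Task 1=5, EF_Task 2=5) = 5; EF_Task 4 = 5+7 = 12
ES_Task 5 = 5; EF_Task 5 = 5+3 = 8
ES_Task 6 = 14; EF_Task 6 = 14+8 = 22
ES_Task 7 = max(EF_Task 1=5, EF_Task 4=12, EF_Task 5=8, EF_Task 6=22) = 22; EF_Task 7 = 22+4 = 26
Expected project duration μ = 26 weeks. Critical path: Task 3 → Task 6 → Task 7.

Variance along critical path = 0.111 + 7.111 + 2.778 = 10.000
σ = √10.000 = 3.162 weeks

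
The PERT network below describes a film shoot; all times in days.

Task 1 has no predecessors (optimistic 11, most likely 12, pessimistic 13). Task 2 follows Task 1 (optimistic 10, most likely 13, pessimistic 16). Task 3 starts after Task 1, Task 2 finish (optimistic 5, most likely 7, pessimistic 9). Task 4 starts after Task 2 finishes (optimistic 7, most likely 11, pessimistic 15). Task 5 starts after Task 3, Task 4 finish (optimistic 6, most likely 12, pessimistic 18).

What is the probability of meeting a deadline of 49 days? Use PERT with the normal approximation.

0.648

te_Task 1 = (11 + 4·12 + 13)/6 = 72/6 = 12; σ²_Task 1 = ((13−11)/6)² = 0.111
te_Task 2 = (10 + 4·13 + 16)/6 = 78/6 = 13; σ²_Task 2 = ((16−10)/6)² = 1.000
te_Task 3 = (5 + 4·7 + 9)/6 = 42/6 = 7; σ²_Task 3 = ((9−5)/6)² = 0.444
te_Task 4 = (7 + 4·11 + 15)/6 = 66/6 = 11; σ²_Task 4 = ((15−7)/6)² = 1.778
te_Task 5 = (6 + 4·12 + 18)/6 = 72/6 = 12; σ²_Task 5 = ((18−6)/6)² = 4.000

Forward pass:
ES_Task 1 = 0; EF_Task 1 = 12
ES_Task 2 = 12; EF_Task 2 = 12+13 = 25
ES_Task 3 = max(EF_Task 1=12, EF_Task 2=25) = 25; EF_Task 3 = 25+7 = 32
ES_Task 4 = 25; EF_Task 4 = 25+11 = 36
ES_Task 5 = max(EF_Task 3=32, EF_Task 4=36) = 36; EF_Task 5 = 36+12 = 48
Expected project duration μ = 48 days. Critical path: Task 1 → Task 2 → Task 4 → Task 5.

Variance along critical path = 0.111 + 1.000 + 1.778 + 4.000 = 6.889; σ = √6.889 = 2.625 days.
Z = (49 − 48) / 2.625 = 0.381
P(T ≤ 49) = Φ(0.381) ≈ 0.648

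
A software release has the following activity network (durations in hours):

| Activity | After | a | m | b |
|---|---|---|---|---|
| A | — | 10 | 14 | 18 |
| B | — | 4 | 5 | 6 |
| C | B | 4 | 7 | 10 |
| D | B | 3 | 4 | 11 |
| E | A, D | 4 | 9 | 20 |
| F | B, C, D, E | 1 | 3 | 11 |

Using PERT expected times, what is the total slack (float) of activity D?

4 hours

te_A = (10 + 4·14 + 18)/6 = 84/6 = 14
te_B = (4 + 4·5 + 6)/6 = 30/6 = 5
te_C = (4 + 4·7 + 10)/6 = 42/6 = 7
te_D = (3 + 4·4 + 11)/6 = 30/6 = 5
te_E = (4 + 4·9 + 20)/6 = 60/6 = 10
te_F = (1 + 4·3 + 11)/6 = 24/6 = 4

Forward pass:
ES_A = 0; EF_A = 14
ES_B = 0; EF_B = 5
ES_C = 5; EF_C = 5+7 = 12
ES_D = 5; EF_D = 5+5 = 10
ES_E = max(EF_A=14, EF_D=10) = 14; EF_E = 14+10 = 24
ES_F = max(EF_B=5, EF_C=12, EF_D=10, EF_E=24) = 24; EF_F = 24+4 = 28
Expected project duration μ = 28 hours. Critical path: A → E → F.

Backward pass:
LF_F = 28; LS_F = 28−4 = 24
LF_E = LS_F = 24; LS_E = 24−10 = 14
LF_D = min(LS_E=14, LS_F=24) = 14; LS_D = 14−5 = 9
LF_C = LS_F = 24; LS_C = 24−7 = 17
LF_B = min(LS_C=17, LS_D=9, LS_F=24) = 9; LS_B = 9−5 = 4
LF_A = LS_E = 14; LS_A = 14−14 = 0
Slack_D = LS_D − ES_D = 9 − 5 = 4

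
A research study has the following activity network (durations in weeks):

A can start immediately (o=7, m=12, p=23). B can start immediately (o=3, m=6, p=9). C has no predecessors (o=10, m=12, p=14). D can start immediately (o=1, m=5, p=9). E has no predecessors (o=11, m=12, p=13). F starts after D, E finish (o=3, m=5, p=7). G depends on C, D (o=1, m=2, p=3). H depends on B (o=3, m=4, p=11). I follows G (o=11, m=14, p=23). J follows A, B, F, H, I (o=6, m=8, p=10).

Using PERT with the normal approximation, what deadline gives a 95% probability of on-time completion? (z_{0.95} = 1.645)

40.7 weeks

te_A = (7 + 4·12 + 23)/6 = 78/6 = 13; σ²_A = ((23−7)/6)² = 7.111
te_B = (3 + 4·6 + 9)/6 = 36/6 = 6; σ²_B = ((9−3)/6)² = 1.000
te_C = (10 + 4·12 + 14)/6 = 72/6 = 12; σ²_C = ((14−10)/6)² = 0.444
te_D = (1 + 4·5 + 9)/6 = 30/6 = 5; σ²_D = ((9−1)/6)² = 1.778
te_E = (11 + 4·12 + 13)/6 = 72/6 = 12; σ²_E = ((13−11)/6)² = 0.111
te_F = (3 + 4·5 + 7)/6 = 30/6 = 5; σ²_F = ((7−3)/6)² = 0.444
te_G = (1 + 4·2 + 3)/6 = 12/6 = 2; σ²_G = ((3−1)/6)² = 0.111
te_H = (3 + 4·4 + 11)/6 = 30/6 = 5; σ²_H = ((11−3)/6)² = 1.778
te_I = (11 + 4·14 + 23)/6 = 90/6 = 15; σ²_I = ((23−11)/6)² = 4.000
te_J = (6 + 4·8 + 10)/6 = 48/6 = 8; σ²_J = ((10−6)/6)² = 0.444

Forward pass:
ES_A = 0; EF_A = 13
ES_B = 0; EF_B = 6
ES_C = 0; EF_C = 12
ES_D = 0; EF_D = 5
ES_E = 0; EF_E = 12
ES_F = max(EF_D=5, EF_E=12) = 12; EF_F = 12+5 = 17
ES_G = max(EF_C=12, EF_D=5) = 12; EF_G = 12+2 = 14
ES_H = 6; EF_H = 6+5 = 11
ES_I = 14; EF_I = 14+15 = 29
ES_J = max(EF_A=13, EF_B=6, EF_F=17, EF_H=11, EF_I=29) = 29; EF_J = 29+8 = 37
Expected project duration μ = 37 weeks. Critical path: C → G → I → J.

Variance along critical path = 0.444 + 0.111 + 4.000 + 0.444 = 5.000; σ = 2.236 weeks.
D = μ + z·σ = 37 + 1.645·2.236 = 40.7 weeks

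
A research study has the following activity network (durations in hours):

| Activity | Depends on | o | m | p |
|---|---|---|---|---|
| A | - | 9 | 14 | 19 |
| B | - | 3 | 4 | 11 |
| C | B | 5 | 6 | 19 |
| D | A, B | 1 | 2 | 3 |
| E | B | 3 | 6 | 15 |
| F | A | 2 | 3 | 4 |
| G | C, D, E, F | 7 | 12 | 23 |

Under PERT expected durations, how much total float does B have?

te_A = (9 + 4·14 + 19)/6 = 84/6 = 14
te_B = (3 + 4·4 + 11)/6 = 30/6 = 5
te_C = (5 + 4·6 + 19)/6 = 48/6 = 8
te_D = (1 + 4·2 + 3)/6 = 12/6 = 2
te_E = (3 + 4·6 + 15)/6 = 42/6 = 7
te_F = (2 + 4·3 + 4)/6 = 18/6 = 3
te_G = (7 + 4·12 + 23)/6 = 78/6 = 13

Forward pass:
ES_A = 0; EF_A = 14
ES_B = 0; EF_B = 5
ES_C = 5; EF_C = 5+8 = 13
ES_D = max(EF_A=14, EF_B=5) = 14; EF_D = 14+2 = 16
ES_E = 5; EF_E = 5+7 = 12
ES_F = 14; EF_F = 14+3 = 17
ES_G = max(EF_C=13, EF_D=16, EF_E=12, EF_F=17) = 17; EF_G = 17+13 = 30
Expected project duration μ = 30 hours. Critical path: A → F → G.

Backward pass:
LF_G = 30; LS_G = 30−13 = 17
LF_F = LS_G = 17; LS_F = 17−3 = 14
LF_E = LS_G = 17; LS_E = 17−7 = 10
LF_D = LS_G = 17; LS_D = 17−2 = 15
LF_C = LS_G = 17; LS_C = 17−8 = 9
LF_B = min(LS_C=9, LS_D=15, LS_E=10) = 9; LS_B = 9−5 = 4
LF_A = min(LS_D=15, LS_F=14) = 14; LS_A = 14−14 = 0
Slack_B = LS_B − ES_B = 4 − 0 = 4

4 hours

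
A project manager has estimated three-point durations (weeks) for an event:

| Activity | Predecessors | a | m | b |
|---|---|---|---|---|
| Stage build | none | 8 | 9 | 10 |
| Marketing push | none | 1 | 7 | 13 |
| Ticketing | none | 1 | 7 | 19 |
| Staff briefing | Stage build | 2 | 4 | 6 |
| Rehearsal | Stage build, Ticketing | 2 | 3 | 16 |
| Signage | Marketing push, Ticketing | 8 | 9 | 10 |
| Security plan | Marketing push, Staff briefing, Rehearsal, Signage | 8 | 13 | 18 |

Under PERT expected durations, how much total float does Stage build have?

3 weeks

te_Stage build = (8 + 4·9 + 10)/6 = 54/6 = 9
te_Marketing push = (1 + 4·7 + 13)/6 = 42/6 = 7
te_Ticketing = (1 + 4·7 + 19)/6 = 48/6 = 8
te_Staff briefing = (2 + 4·4 + 6)/6 = 24/6 = 4
te_Rehearsal = (2 + 4·3 + 16)/6 = 30/6 = 5
te_Signage = (8 + 4·9 + 10)/6 = 54/6 = 9
te_Security plan = (8 + 4·13 + 18)/6 = 78/6 = 13

Forward pass:
ES_Stage build = 0; EF_Stage build = 9
ES_Marketing push = 0; EF_Marketing push = 7
ES_Ticketing = 0; EF_Ticketing = 8
ES_Staff briefing = 9; EF_Staff briefing = 9+4 = 13
ES_Rehearsal = max(EF_Stage build=9, EF_Ticketing=8) = 9; EF_Rehearsal = 9+5 = 14
ES_Signage = max(EF_Marketing push=7, EF_Ticketing=8) = 8; EF_Signage = 8+9 = 17
ES_Security plan = max(EF_Marketing push=7, EF_Staff briefing=13, EF_Rehearsal=14, EF_Signage=17) = 17; EF_Security plan = 17+13 = 30
Expected project duration μ = 30 weeks. Critical path: Ticketing → Signage → Security plan.

Backward pass:
LF_Security plan = 30; LS_Security plan = 30−13 = 17
LF_Signage = LS_Security plan = 17; LS_Signage = 17−9 = 8
LF_Rehearsal = LS_Security plan = 17; LS_Rehearsal = 17−5 = 12
LF_Staff briefing = LS_Security plan = 17; LS_Staff briefing = 17−4 = 13
LF_Ticketing = min(LS_Rehearsal=12, LS_Signage=8) = 8; LS_Ticketing = 8−8 = 0
LF_Marketing push = min(LS_Signage=8, LS_Security plan=17) = 8; LS_Marketing push = 8−7 = 1
LF_Stage build = min(LS_Staff briefing=13, LS_Rehearsal=12) = 12; LS_Stage build = 12−9 = 3
Slack_Stage build = LS_Stage build − ES_Stage build = 3 − 0 = 3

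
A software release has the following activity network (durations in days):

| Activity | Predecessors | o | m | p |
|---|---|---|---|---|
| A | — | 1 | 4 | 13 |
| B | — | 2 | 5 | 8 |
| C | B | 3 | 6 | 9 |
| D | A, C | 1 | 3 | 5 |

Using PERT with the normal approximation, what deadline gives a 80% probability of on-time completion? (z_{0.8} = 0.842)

te_A = (1 + 4·4 + 13)/6 = 30/6 = 5; σ²_A = ((13−1)/6)² = 4.000
te_B = (2 + 4·5 + 8)/6 = 30/6 = 5; σ²_B = ((8−2)/6)² = 1.000
te_C = (3 + 4·6 + 9)/6 = 36/6 = 6; σ²_C = ((9−3)/6)² = 1.000
te_D = (1 + 4·3 + 5)/6 = 18/6 = 3; σ²_D = ((5−1)/6)² = 0.444

Forward pass:
ES_A = 0; EF_A = 5
ES_B = 0; EF_B = 5
ES_C = 5; EF_C = 5+6 = 11
ES_D = max(EF_A=5, EF_C=11) = 11; EF_D = 11+3 = 14
Expected project duration μ = 14 days. Critical path: B → C → D.

Variance along critical path = 1.000 + 1.000 + 0.444 = 2.444; σ = 1.563 days.
D = μ + z·σ = 14 + 0.842·1.563 = 15.3 days

15.3 days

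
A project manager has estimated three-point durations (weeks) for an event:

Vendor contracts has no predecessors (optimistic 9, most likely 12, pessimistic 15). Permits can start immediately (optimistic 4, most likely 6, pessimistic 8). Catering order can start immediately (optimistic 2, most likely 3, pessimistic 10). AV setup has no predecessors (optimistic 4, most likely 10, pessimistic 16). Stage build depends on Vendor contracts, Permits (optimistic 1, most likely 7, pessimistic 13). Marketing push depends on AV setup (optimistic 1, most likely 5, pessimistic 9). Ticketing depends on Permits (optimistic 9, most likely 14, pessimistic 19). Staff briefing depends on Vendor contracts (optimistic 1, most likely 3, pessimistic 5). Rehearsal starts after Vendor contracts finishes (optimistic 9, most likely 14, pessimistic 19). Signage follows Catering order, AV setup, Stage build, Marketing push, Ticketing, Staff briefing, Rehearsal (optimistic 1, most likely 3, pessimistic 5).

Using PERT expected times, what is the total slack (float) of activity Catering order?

22 weeks

te_Vendor contracts = (9 + 4·12 + 15)/6 = 72/6 = 12
te_Permits = (4 + 4·6 + 8)/6 = 36/6 = 6
te_Catering order = (2 + 4·3 + 10)/6 = 24/6 = 4
te_AV setup = (4 + 4·10 + 16)/6 = 60/6 = 10
te_Stage build = (1 + 4·7 + 13)/6 = 42/6 = 7
te_Marketing push = (1 + 4·5 + 9)/6 = 30/6 = 5
te_Ticketing = (9 + 4·14 + 19)/6 = 84/6 = 14
te_Staff briefing = (1 + 4·3 + 5)/6 = 18/6 = 3
te_Rehearsal = (9 + 4·14 + 19)/6 = 84/6 = 14
te_Signage = (1 + 4·3 + 5)/6 = 18/6 = 3

Forward pass:
ES_Vendor contracts = 0; EF_Vendor contracts = 12
ES_Permits = 0; EF_Permits = 6
ES_Catering order = 0; EF_Catering order = 4
ES_AV setup = 0; EF_AV setup = 10
ES_Stage build = max(EF_Vendor contracts=12, EF_Permits=6) = 12; EF_Stage build = 12+7 = 19
ES_Marketing push = 10; EF_Marketing push = 10+5 = 15
ES_Ticketing = 6; EF_Ticketing = 6+14 = 20
ES_Staff briefing = 12; EF_Staff briefing = 12+3 = 15
ES_Rehearsal = 12; EF_Rehearsal = 12+14 = 26
ES_Signage = max(EF_Catering order=4, EF_AV setup=10, EF_Stage build=19, EF_Marketing push=15, EF_Ticketing=20, EF_Staff briefing=15, EF_Rehearsal=26) = 26; EF_Signage = 26+3 = 29
Expected project duration μ = 29 weeks. Critical path: Vendor contracts → Rehearsal → Signage.

Backward pass:
LF_Signage = 29; LS_Signage = 29−3 = 26
LF_Rehearsal = LS_Signage = 26; LS_Rehearsal = 26−14 = 12
LF_Staff briefing = LS_Signage = 26; LS_Staff briefing = 26−3 = 23
LF_Ticketing = LS_Signage = 26; LS_Ticketing = 26−14 = 12
LF_Marketing push = LS_Signage = 26; LS_Marketing push = 26−5 = 21
LF_Stage build = LS_Signage = 26; LS_Stage build = 26−7 = 19
LF_AV setup = min(LS_Marketing push=21, LS_Signage=26) = 21; LS_AV setup = 21−10 = 11
LF_Catering order = LS_Signage = 26; LS_Catering order = 26−4 = 22
LF_Permits = min(LS_Stage build=19, LS_Ticketing=12) = 12; LS_Permits = 12−6 = 6
LF_Vendor contracts = min(LS_Stage build=19, LS_Staff briefing=23, LS_Rehearsal=12) = 12; LS_Vendor contracts = 12−12 = 0
Slack_Catering order = LS_Catering order − ES_Catering order = 22 − 0 = 22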